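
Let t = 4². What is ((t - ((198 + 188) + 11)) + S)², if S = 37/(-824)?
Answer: 98584068361/678976 ≈ 1.4520e+5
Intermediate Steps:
t = 16
S = -37/824 (S = 37*(-1/824) = -37/824 ≈ -0.044903)
((t - ((198 + 188) + 11)) + S)² = ((16 - ((198 + 188) + 11)) - 37/824)² = ((16 - (386 + 11)) - 37/824)² = ((16 - 1*397) - 37/824)² = ((16 - 397) - 37/824)² = (-381 - 37/824)² = (-313981/824)² = 98584068361/678976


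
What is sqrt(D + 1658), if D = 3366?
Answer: 4*sqrt(314) ≈ 70.880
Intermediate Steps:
sqrt(D + 1658) = sqrt(3366 + 1658) = sqrt(5024) = 4*sqrt(314)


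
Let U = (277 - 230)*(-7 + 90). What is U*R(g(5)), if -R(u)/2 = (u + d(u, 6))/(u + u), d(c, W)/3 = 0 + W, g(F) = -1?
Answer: 66317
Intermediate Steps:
d(c, W) = 3*W (d(c, W) = 3*(0 + W) = 3*W)
U = 3901 (U = 47*83 = 3901)
R(u) = -(18 + u)/u (R(u) = -2*(u + 3*6)/(u + u) = -2*(u + 18)/(2*u) = -2*(18 + u)*1/(2*u) = -(18 + u)/u)
U*R(g(5)) = 3901*((-18 - 1*(-1))/(-1)) = 3901*(-(-18 + 1)) = 3901*(-1*(-17)) = 3901*17 = 66317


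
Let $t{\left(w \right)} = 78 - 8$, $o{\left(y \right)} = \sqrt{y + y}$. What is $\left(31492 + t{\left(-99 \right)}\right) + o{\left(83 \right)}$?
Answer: $31562 + \sqrt{166} \approx 31575.0$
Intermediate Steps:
$o{\left(y \right)} = \sqrt{2} \sqrt{y}$ ($o{\left(y \right)} = \sqrt{2 y} = \sqrt{2} \sqrt{y}$)
$t{\left(w \right)} = 70$ ($t{\left(w \right)} = 78 - 8 = 70$)
$\left(31492 + t{\left(-99 \right)}\right) + o{\left(83 \right)} = \left(31492 + 70\right) + \sqrt{2} \sqrt{83} = 31562 + \sqrt{166}$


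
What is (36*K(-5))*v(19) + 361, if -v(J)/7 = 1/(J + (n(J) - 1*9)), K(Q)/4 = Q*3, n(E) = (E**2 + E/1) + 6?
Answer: 4391/11 ≈ 399.18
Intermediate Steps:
n(E) = 6 + E + E**2 (n(E) = (E**2 + 1*E) + 6 = (E**2 + E) + 6 = (E + E**2) + 6 = 6 + E + E**2)
K(Q) = 12*Q (K(Q) = 4*(Q*3) = 4*(3*Q) = 12*Q)
v(J) = -7/(-3 + J**2 + 2*J) (v(J) = -7/(J + ((6 + J + J**2) - 1*9)) = -7/(J + ((6 + J + J**2) - 9)) = -7/(J + (-3 + J + J**2)) = -7/(-3 + J**2 + 2*J))
(36*K(-5))*v(19) + 361 = (36*(12*(-5)))*(-7/(-3 + 19**2 + 2*19)) + 361 = (36*(-60))*(-7/(-3 + 361 + 38)) + 361 = -(-15120)/396 + 361 = -2160*(-7/396) + 361 = 420/11 + 361 = 4391/11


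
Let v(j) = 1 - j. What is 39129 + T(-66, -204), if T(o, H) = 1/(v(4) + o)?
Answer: 2699900/69 ≈ 39129.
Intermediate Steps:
T(o, H) = 1/(-3 + o) (T(o, H) = 1/((1 - 1*4) + o) = 1/((1 - 4) + o) = 1/(-3 + o))
39129 + T(-66, -204) = 39129 + 1/(-3 - 66) = 39129 + 1/(-69) = 39129 - 1/69 = 2699900/69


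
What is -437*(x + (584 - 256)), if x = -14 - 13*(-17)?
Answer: -233795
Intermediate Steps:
x = 207 (x = -14 + 221 = 207)
-437*(x + (584 - 256)) = -437*(207 + (584 - 256)) = -437*(207 + 328) = -437*535 = -233795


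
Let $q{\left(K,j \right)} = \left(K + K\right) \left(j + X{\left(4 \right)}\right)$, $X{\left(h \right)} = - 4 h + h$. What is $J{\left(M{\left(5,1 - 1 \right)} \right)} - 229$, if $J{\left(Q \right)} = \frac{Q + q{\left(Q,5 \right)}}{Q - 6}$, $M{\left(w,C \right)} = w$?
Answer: $-164$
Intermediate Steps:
$X{\left(h \right)} = - 3 h$
$q{\left(K,j \right)} = 2 K \left(-12 + j\right)$ ($q{\left(K,j \right)} = \left(K + K\right) \left(j - 12\right) = 2 K \left(j - 12\right) = 2 K \left(-12 + j\right)$)
$J{\left(Q \right)} = - \frac{13 Q}{-6 + Q}$ ($J{\left(Q \right)} = \frac{Q + 2 Q \left(-12 + 5\right)}{Q - 6} = \frac{Q + 2 Q \left(-7\right)}{-6 + Q} = \frac{Q - 14 Q}{-6 + Q} = \frac{\left(-13\right) Q}{-6 + Q} = - \frac{13 Q}{-6 + Q}$)
$J{\left(M{\left(5,1 - 1 \right)} \right)} - 229 = \left(-13\right) 5 \frac{1}{-6 + 5} - 229 = \left(-13\right) 5 \frac{1}{-1} - 229 = \left(-13\right) 5 \left(-1\right) - 229 = 65 - 229 = -164$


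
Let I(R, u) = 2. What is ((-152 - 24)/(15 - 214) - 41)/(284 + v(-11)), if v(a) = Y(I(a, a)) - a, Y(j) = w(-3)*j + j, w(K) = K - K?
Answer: -887/6567 ≈ -0.13507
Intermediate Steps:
w(K) = 0
Y(j) = j (Y(j) = 0*j + j = 0 + j = j)
v(a) = 2 - a
((-152 - 24)/(15 - 214) - 41)/(284 + v(-11)) = ((-152 - 24)/(15 - 214) - 41)/(284 + (2 - 1*(-11))) = (-176/(-199) - 41)/(284 + (2 + 11)) = (-176*(-1/199) - 41)/(284 + 13) = (176/199 - 41)/297 = -7983/199*1/297 = -887/6567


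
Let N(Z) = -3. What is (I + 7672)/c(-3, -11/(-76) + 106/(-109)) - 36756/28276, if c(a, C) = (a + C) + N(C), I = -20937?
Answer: 776273301911/399829709 ≈ 1941.5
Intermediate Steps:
c(a, C) = -3 + C + a (c(a, C) = (a + C) - 3 = (C + a) - 3 = -3 + C + a)
(I + 7672)/c(-3, -11/(-76) + 106/(-109)) - 36756/28276 = (-20937 + 7672)/(-3 + (-11/(-76) + 106/(-109)) - 3) - 36756/28276 = -13265/(-3 + (-11*(-1/76) + 106*(-1/109)) - 3) - 36756*1/28276 = -13265/(-3 + (11/76 - 106/109) - 3) - 9189/7069 = -13265/(-3 - 6857/8284 - 3) - 9189/7069 = -13265/(-56561/8284) - 9189/7069 = -13265*(-8284/56561) - 9189/7069 = 109887260/56561 - 9189/7069 = 776273301911/399829709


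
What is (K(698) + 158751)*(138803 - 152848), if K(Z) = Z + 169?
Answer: -2241834810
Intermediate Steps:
K(Z) = 169 + Z
(K(698) + 158751)*(138803 - 152848) = ((169 + 698) + 158751)*(138803 - 152848) = (867 + 158751)*(-14045) = 159618*(-14045) = -2241834810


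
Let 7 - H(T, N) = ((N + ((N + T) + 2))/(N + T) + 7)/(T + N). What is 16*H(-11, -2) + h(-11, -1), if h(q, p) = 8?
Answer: 1688/13 ≈ 129.85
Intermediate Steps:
H(T, N) = 7 - (7 + (2 + T + 2*N)/(N + T))/(N + T) (H(T, N) = 7 - ((N + ((N + T) + 2))/(N + T) + 7)/(T + N) = 7 - ((N + (2 + N + T))/(N + T) + 7)/(N + T) = 7 - ((2 + T + 2*N)/(N + T) + 7)/(N + T) = 7 - (7 + (2 + T + 2*N)/(N + T))/(N + T))
16*H(-11, -2) + h(-11, -1) = 16*((-2 - 9*(-2) - 8*(-11) + 7*(-2 - 11)²)/(-2 - 11)²) + 8 = 16*((-2 + 18 + 88 + 7*(-13)²)/(-13)²) + 8 = 16*((-2 + 18 + 88 + 7*169)/169) + 8 = 16*((-2 + 18 + 88 + 1183)/169) + 8 = 16*((1/169)*1287) + 8 = 16*(99/13) + 8 = 1584/13 + 8 = 1688/13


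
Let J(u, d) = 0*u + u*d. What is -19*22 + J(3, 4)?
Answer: -406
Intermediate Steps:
J(u, d) = d*u (J(u, d) = 0 + d*u = d*u)
-19*22 + J(3, 4) = -19*22 + 4*3 = -418 + 12 = -406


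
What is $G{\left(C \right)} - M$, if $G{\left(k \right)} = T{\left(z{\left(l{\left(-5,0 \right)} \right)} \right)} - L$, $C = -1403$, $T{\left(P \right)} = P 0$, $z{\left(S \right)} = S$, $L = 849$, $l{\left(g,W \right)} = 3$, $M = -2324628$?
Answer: $2323779$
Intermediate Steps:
$T{\left(P \right)} = 0$
$G{\left(k \right)} = -849$ ($G{\left(k \right)} = 0 - 849 = -849$)
$G{\left(C \right)} - M = -849 - -2324628 = -849 + 2324628 = 2323779$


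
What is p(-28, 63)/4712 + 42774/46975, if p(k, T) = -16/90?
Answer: 226735579/249014475 ≈ 0.91053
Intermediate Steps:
p(k, T) = -8/45 (p(k, T) = -16*1/90 = -8/45)
p(-28, 63)/4712 + 42774/46975 = -8/45/4712 + 42774/46975 = -8/45*1/4712 + 42774*(1/46975) = -1/26505 + 42774/46975 = 226735579/249014475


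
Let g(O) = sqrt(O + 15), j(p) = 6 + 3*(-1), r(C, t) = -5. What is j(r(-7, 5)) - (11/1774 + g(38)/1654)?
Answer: 5311/1774 - sqrt(53)/1654 ≈ 2.9894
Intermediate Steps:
j(p) = 3 (j(p) = 6 - 3 = 3)
g(O) = sqrt(15 + O)
j(r(-7, 5)) - (11/1774 + g(38)/1654) = 3 - (11/1774 + sqrt(15 + 38)/1654) = 3 - (11*(1/1774) + sqrt(53)*(1/1654)) = 3 - (11/1774 + sqrt(53)/1654) = 3 + (-11/1774 - sqrt(53)/1654) = 5311/1774 - sqrt(53)/1654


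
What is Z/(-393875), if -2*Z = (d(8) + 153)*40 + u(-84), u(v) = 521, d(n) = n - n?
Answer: 6641/787750 ≈ 0.0084303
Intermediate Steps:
d(n) = 0
Z = -6641/2 (Z = -((0 + 153)*40 + 521)/2 = -(153*40 + 521)/2 = -(6120 + 521)/2 = -1/2*6641 = -6641/2 ≈ -3320.5)
Z/(-393875) = -6641/2/(-393875) = -6641/2*(-1/393875) = 6641/787750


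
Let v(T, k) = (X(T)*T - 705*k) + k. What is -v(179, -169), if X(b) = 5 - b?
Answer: -87830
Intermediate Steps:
v(T, k) = -704*k + T*(5 - T) (v(T, k) = ((5 - T)*T - 705*k) + k = (T*(5 - T) - 705*k) + k = (-705*k + T*(5 - T)) + k = -704*k + T*(5 - T))
-v(179, -169) = -(-704*(-169) - 1*179*(-5 + 179)) = -(118976 - 1*179*174) = -(118976 - 31146) = -1*87830 = -87830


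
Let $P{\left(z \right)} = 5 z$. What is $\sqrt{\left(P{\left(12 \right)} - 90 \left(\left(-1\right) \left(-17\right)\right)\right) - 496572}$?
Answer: $3 i \sqrt{55338} \approx 705.72 i$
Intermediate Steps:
$\sqrt{\left(P{\left(12 \right)} - 90 \left(\left(-1\right) \left(-17\right)\right)\right) - 496572} = \sqrt{\left(5 \cdot 12 - 90 \left(\left(-1\right) \left(-17\right)\right)\right) - 496572} = \sqrt{\left(60 - 1530\right) - 496572} = \sqrt{-1470 - 496572} = \sqrt{-498042} = 3 i \sqrt{55338}$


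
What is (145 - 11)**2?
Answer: 17956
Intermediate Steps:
(145 - 11)**2 = 134**2 = 17956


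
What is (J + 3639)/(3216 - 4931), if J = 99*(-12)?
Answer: -2451/1715 ≈ -1.4292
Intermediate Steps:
J = -1188
(J + 3639)/(3216 - 4931) = (-1188 + 3639)/(3216 - 4931) = 2451/(-1715) = 2451*(-1/1715) = -2451/1715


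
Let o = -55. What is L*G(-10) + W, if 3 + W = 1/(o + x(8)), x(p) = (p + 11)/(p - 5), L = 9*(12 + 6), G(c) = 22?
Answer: 519903/146 ≈ 3561.0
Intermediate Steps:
L = 162 (L = 9*18 = 162)
x(p) = (11 + p)/(-5 + p)
W = -441/146 (W = -3 + 1/(-55 + (11 + 8)/(-5 + 8)) = -3 + 1/(-55 + 19/3) = -3 + 1/(-146/3) = -3 - 3/146 = -441/146 ≈ -3.0205)
L*G(-10) + W = 162*22 - 441/146 = 3564 - 441/146 = 519903/146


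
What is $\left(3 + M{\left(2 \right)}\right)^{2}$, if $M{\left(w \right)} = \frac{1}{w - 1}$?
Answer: $16$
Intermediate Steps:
$M{\left(w \right)} = \frac{1}{-1 + w}$
$\left(3 + M{\left(2 \right)}\right)^{2} = \left(3 + \frac{1}{-1 + 2}\right)^{2} = \left(3 + 1^{-1}\right)^{2} = \left(3 + 1\right)^{2} = 4^{2} = 16$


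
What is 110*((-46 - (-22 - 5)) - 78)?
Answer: -10670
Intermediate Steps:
110*((-46 - (-22 - 5)) - 78) = 110*((-46 - 1*(-27)) - 78) = 110*((-46 + 27) - 78) = 110*(-19 - 78) = 110*(-97) = -10670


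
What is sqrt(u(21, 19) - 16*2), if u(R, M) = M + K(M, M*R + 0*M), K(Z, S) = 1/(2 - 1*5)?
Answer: 2*I*sqrt(30)/3 ≈ 3.6515*I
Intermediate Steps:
K(Z, S) = -1/3 (K(Z, S) = 1/(2 - 5) = 1/(-3) = -1/3)
u(R, M) = -1/3 + M (u(R, M) = M - 1/3 = -1/3 + M)
sqrt(u(21, 19) - 16*2) = sqrt((-1/3 + 19) - 16*2) = sqrt(56/3 - 32) = sqrt(-40/3) = 2*I*sqrt(30)/3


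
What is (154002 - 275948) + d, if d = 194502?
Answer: 72556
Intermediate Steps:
(154002 - 275948) + d = (154002 - 275948) + 194502 = -121946 + 194502 = 72556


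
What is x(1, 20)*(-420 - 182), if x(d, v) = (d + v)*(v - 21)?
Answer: 12642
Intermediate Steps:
x(d, v) = (-21 + v)*(d + v) (x(d, v) = (d + v)*(-21 + v) = (-21 + v)*(d + v))
x(1, 20)*(-420 - 182) = (20**2 - 21*1 - 21*20 + 1*20)*(-420 - 182) = (400 - 21 - 420 + 20)*(-602) = -21*(-602) = 12642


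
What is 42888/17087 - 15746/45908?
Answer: 849925201/392214998 ≈ 2.1670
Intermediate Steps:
42888/17087 - 15746/45908 = 42888*(1/17087) - 15746*1/45908 = 42888/17087 - 7873/22954 = 849925201/392214998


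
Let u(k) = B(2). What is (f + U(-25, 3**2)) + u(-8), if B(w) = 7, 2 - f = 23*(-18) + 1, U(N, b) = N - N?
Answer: 422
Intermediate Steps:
U(N, b) = 0
f = 415 (f = 2 - (23*(-18) + 1) = 2 - (-414 + 1) = 2 - 1*(-413) = 2 + 413 = 415)
u(k) = 7
(f + U(-25, 3**2)) + u(-8) = (415 + 0) + 7 = 415 + 7 = 422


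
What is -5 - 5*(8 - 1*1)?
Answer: -40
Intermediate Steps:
-5 - 5*(8 - 1*1) = -5 - 5*(8 - 1) = -5 - 5*7 = -5 - 35 = -40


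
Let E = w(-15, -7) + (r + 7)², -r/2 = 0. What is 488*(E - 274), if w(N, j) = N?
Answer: -117120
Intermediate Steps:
r = 0 (r = -2*0 = 0)
E = 34 (E = -15 + (0 + 7)² = -15 + 7² = -15 + 49 = 34)
488*(E - 274) = 488*(34 - 274) = 488*(-240) = -117120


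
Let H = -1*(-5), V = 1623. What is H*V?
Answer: 8115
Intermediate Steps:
H = 5
H*V = 5*1623 = 8115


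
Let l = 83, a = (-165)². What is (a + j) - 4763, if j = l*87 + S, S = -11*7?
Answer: 29606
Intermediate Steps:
a = 27225
S = -77
j = 7144 (j = 83*87 - 77 = 7221 - 77 = 7144)
(a + j) - 4763 = (27225 + 7144) - 4763 = 34369 - 4763 = 29606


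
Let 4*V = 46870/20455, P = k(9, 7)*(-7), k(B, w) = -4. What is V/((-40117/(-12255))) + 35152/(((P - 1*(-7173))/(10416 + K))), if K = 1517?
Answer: 137685722700795089/2363636754094 ≈ 58252.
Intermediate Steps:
P = 28 (P = -4*(-7) = 28)
V = 4687/8182 (V = (46870/20455)/4 = (46870*(1/20455))/4 = (¼)*(9374/4091) = 4687/8182 ≈ 0.57284)
V/((-40117/(-12255))) + 35152/(((P - 1*(-7173))/(10416 + K))) = 4687/(8182*((-40117/(-12255)))) + 35152/(((28 - 1*(-7173))/(10416 + 1517))) = 4687/(8182*((-40117*(-1/12255)))) + 35152/(((28 + 7173)/11933)) = 4687/(8182*(40117/12255)) + 35152/((7201*(1/11933))) = (4687/8182)*(12255/40117) + 35152/(7201/11933) = 57439185/328237294 + 35152*(11933/7201) = 57439185/328237294 + 419468816/7201 = 137685722700795089/2363636754094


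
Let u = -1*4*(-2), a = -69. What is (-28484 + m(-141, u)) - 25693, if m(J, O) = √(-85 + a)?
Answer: -54177 + I*√154 ≈ -54177.0 + 12.41*I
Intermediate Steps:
u = 8 (u = -4*(-2) = 8)
m(J, O) = I*√154 (m(J, O) = √(-85 - 69) = √(-154) = I*√154)
(-28484 + m(-141, u)) - 25693 = (-28484 + I*√154) - 25693 = -54177 + I*√154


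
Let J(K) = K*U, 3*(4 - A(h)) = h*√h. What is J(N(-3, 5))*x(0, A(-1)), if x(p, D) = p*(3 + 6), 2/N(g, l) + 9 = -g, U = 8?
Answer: 0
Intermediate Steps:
A(h) = 4 - h^(3/2)/3 (A(h) = 4 - h*√h/3 = 4 - h^(3/2)/3)
N(g, l) = 2/(-9 - g)
x(p, D) = 9*p (x(p, D) = p*9 = 9*p)
J(K) = 8*K (J(K) = K*8 = 8*K)
J(N(-3, 5))*x(0, A(-1)) = (8*(-2/(9 - 3)))*(9*0) = (8*(-2/6))*0 = (8*(-2*⅙))*0 = (8*(-⅓))*0 = -8/3*0 = 0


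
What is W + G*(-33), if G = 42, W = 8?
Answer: -1378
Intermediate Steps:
W + G*(-33) = 8 + 42*(-33) = 8 - 1386 = -1378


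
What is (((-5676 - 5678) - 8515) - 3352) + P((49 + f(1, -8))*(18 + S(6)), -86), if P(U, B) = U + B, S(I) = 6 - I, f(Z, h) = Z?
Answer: -22407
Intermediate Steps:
P(U, B) = B + U
(((-5676 - 5678) - 8515) - 3352) + P((49 + f(1, -8))*(18 + S(6)), -86) = (((-5676 - 5678) - 8515) - 3352) + (-86 + (49 + 1)*(18 + (6 - 1*6))) = ((-11354 - 8515) - 3352) + (-86 + 50*(18 + (6 - 6))) = (-19869 - 3352) + (-86 + 50*(18 + 0)) = -23221 + (-86 + 50*18) = -23221 + (-86 + 900) = -23221 + 814 = -22407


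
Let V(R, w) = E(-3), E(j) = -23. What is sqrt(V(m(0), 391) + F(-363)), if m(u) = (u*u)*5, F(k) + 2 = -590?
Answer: I*sqrt(615) ≈ 24.799*I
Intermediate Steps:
F(k) = -592 (F(k) = -2 - 590 = -592)
m(u) = 5*u**2 (m(u) = u**2*5 = 5*u**2)
V(R, w) = -23
sqrt(V(m(0), 391) + F(-363)) = sqrt(-23 - 592) = sqrt(-615) = I*sqrt(615)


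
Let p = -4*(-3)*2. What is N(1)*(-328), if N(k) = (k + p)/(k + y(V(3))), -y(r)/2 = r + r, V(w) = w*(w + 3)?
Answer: 8200/71 ≈ 115.49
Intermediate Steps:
V(w) = w*(3 + w)
y(r) = -4*r (y(r) = -2*(r + r) = -4*r)
p = 24 (p = 12*2 = 24)
N(k) = (24 + k)/(-72 + k) (N(k) = (k + 24)/(k - 12*(3 + 3)) = (24 + k)/(k - 12*6) = (24 + k)/(k - 4*18) = (24 + k)/(k - 72) = (24 + k)/(-72 + k))
N(1)*(-328) = ((24 + 1)/(-72 + 1))*(-328) = (25/(-71))*(-328) = -1/71*25*(-328) = -25/71*(-328) = 8200/71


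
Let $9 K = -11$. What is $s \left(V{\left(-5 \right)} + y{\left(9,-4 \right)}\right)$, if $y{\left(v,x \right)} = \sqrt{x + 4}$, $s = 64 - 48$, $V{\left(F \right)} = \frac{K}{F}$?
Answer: $\frac{176}{45} \approx 3.9111$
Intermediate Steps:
$K = - \frac{11}{9}$ ($K = \frac{1}{9} \left(-11\right) = - \frac{11}{9} \approx -1.2222$)
$V{\left(F \right)} = - \frac{11}{9 F}$
$s = 16$ ($s = 64 - 48 = 16$)
$y{\left(v,x \right)} = \sqrt{4 + x}$
$s \left(V{\left(-5 \right)} + y{\left(9,-4 \right)}\right) = 16 \left(- \frac{11}{9 \left(-5\right)} + \sqrt{4 - 4}\right) = 16 \left(\left(- \frac{11}{9}\right) \left(- \frac{1}{5}\right) + \sqrt{0}\right) = 16 \left(\frac{11}{45} + 0\right) = 16 \cdot \frac{11}{45} = \frac{176}{45}$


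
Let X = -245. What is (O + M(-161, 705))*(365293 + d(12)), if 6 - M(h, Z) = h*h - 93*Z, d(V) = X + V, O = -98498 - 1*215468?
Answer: -100141798960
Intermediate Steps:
O = -313966 (O = -98498 - 215468 = -313966)
d(V) = -245 + V
M(h, Z) = 6 - h² + 93*Z (M(h, Z) = 6 - (h*h - 93*Z) = 6 - (h² - 93*Z) = 6 + (-h² + 93*Z) = 6 - h² + 93*Z)
(O + M(-161, 705))*(365293 + d(12)) = (-313966 + (6 - 1*(-161)² + 93*705))*(365293 + (-245 + 12)) = (-313966 + (6 - 1*25921 + 65565))*(365293 - 233) = (-313966 + (6 - 25921 + 65565))*365060 = (-313966 + 39650)*365060 = -274316*365060 = -100141798960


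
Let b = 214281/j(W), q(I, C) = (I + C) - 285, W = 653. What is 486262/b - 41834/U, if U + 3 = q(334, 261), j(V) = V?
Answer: 88517198048/65784267 ≈ 1345.6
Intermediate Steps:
q(I, C) = -285 + C + I (q(I, C) = (C + I) - 285 = -285 + C + I)
b = 214281/653 ≈ 328.15
U = 307 (U = -3 + (-285 + 261 + 334) = -3 + 310 = 307)
486262/b - 41834/U = 486262/(214281/653) - 41834/307 = 486262*(653/214281) - 41834*1/307 = 317529086/214281 - 41834/307 = 88517198048/65784267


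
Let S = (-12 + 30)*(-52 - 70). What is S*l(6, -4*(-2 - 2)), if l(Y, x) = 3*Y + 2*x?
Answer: -109800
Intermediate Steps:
l(Y, x) = 2*x + 3*Y
S = -2196 (S = 18*(-122) = -2196)
S*l(6, -4*(-2 - 2)) = -2196*(2*(-4*(-2 - 2)) + 3*6) = -2196*(2*(-4*(-4)) + 18) = -2196*(2*16 + 18) = -2196*(32 + 18) = -2196*50 = -109800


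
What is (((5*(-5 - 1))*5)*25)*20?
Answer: -75000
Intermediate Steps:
(((5*(-5 - 1))*5)*25)*20 = (((5*(-6))*5)*25)*20 = (-30*5*25)*20 = -150*25*20 = -3750*20 = -75000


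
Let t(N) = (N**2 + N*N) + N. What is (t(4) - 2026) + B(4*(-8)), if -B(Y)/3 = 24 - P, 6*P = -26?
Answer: -2075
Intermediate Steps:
t(N) = N + 2*N**2 (t(N) = (N**2 + N**2) + N = 2*N**2 + N = N + 2*N**2)
P = -13/3 (P = (1/6)*(-26) = -13/3 ≈ -4.3333)
B(Y) = -85 (B(Y) = -3*(24 - 1*(-13/3)) = -3*(24 + 13/3) = -3*85/3 = -85)
(t(4) - 2026) + B(4*(-8)) = (4*(1 + 2*4) - 2026) - 85 = (4*(1 + 8) - 2026) - 85 = (4*9 - 2026) - 85 = (36 - 2026) - 85 = -1990 - 85 = -2075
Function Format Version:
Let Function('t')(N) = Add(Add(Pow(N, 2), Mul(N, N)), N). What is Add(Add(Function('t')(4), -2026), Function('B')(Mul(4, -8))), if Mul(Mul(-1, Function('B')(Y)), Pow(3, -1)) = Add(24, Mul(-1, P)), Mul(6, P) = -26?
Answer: -2075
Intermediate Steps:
Function('t')(N) = Add(N, Mul(2, Pow(N, 2))) (Function('t')(N) = Add(Add(Pow(N, 2), Pow(N, 2)), N) = Add(Mul(2, Pow(N, 2)), N) = Add(N, Mul(2, Pow(N, 2))))
P = Rational(-13, 3) (P = Mul(Rational(1, 6), -26) = Rational(-13, 3) ≈ -4.3333)
Function('B')(Y) = -85 (Function('B')(Y) = Mul(-3, Add(24, Mul(-1, Rational(-13, 3)))) = Mul(-3, Add(24, Rational(13, 3))) = Mul(-3, Rational(85, 3)) = -85)
Add(Add(Function('t')(4), -2026), Function('B')(Mul(4, -8))) = Add(Add(Mul(4, Add(1, Mul(2, 4))), -2026), -85) = Add(Add(Mul(4, Add(1, 8)), -2026), -85) = Add(Add(Mul(4, 9), -2026), -85) = Add(Add(36, -2026), -85) = Add(-1990, -85) = -2075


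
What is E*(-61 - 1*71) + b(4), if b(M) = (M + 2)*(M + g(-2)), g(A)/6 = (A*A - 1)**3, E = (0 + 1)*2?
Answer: 732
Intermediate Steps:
E = 2 (E = 1*2 = 2)
g(A) = 6*(-1 + A**2)**3 (g(A) = 6*(A*A - 1)**3 = 6*(A**2 - 1)**3 = 6*(-1 + A**2)**3)
b(M) = (2 + M)*(162 + M) (b(M) = (M + 2)*(M + 6*(-1 + (-2)**2)**3) = (2 + M)*(M + 6*(-1 + 4)**3) = (2 + M)*(M + 6*3**3) = (2 + M)*(M + 6*27) = (2 + M)*(M + 162) = (2 + M)*(162 + M))
E*(-61 - 1*71) + b(4) = 2*(-61 - 1*71) + (324 + 4**2 + 164*4) = 2*(-61 - 71) + (324 + 16 + 656) = 2*(-132) + 996 = -264 + 996 = 732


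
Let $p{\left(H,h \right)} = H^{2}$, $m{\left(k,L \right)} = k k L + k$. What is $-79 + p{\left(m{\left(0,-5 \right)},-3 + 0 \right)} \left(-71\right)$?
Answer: $-79$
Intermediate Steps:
$m{\left(k,L \right)} = k + L k^{2}$ ($m{\left(k,L \right)} = k^{2} L + k = L k^{2} + k = k + L k^{2}$)
$-79 + p{\left(m{\left(0,-5 \right)},-3 + 0 \right)} \left(-71\right) = -79 + \left(0 \left(1 - 0\right)\right)^{2} \left(-71\right) = -79 + \left(0 \left(1 + 0\right)\right)^{2} \left(-71\right) = -79 + \left(0 \cdot 1\right)^{2} \left(-71\right) = -79 + 0^{2} \left(-71\right) = -79 + 0 \left(-71\right) = -79 + 0 = -79$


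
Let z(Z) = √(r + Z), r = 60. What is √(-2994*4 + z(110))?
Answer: √(-11976 + √170) ≈ 109.38*I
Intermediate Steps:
z(Z) = √(60 + Z)
√(-2994*4 + z(110)) = √(-2994*4 + √(60 + 110)) = √(-11976 + √170)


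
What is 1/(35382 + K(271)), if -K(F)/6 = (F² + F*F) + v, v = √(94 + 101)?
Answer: -241/203864308 + √195/119260620180 ≈ -1.1820e-6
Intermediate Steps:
v = √195 ≈ 13.964
K(F) = -12*F² - 6*√195 (K(F) = -6*((F² + F*F) + √195) = -6*((F² + F²) + √195) = -6*(2*F² + √195) = -6*(√195 + 2*F²) = -12*F² - 6*√195)
1/(35382 + K(271)) = 1/(35382 + (-12*271² - 6*√195)) = 1/(35382 + (-12*73441 - 6*√195)) = 1/(35382 + (-881292 - 6*√195)) = 1/(-845910 - 6*√195)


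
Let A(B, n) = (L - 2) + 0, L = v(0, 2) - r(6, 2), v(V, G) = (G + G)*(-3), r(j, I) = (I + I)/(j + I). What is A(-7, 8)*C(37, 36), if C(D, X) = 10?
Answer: -145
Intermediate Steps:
r(j, I) = 2*I/(I + j) (r(j, I) = (2*I)/(I + j) = 2*I/(I + j))
v(V, G) = -6*G (v(V, G) = (2*G)*(-3) = -6*G)
L = -25/2 (L = -6*2 - 2*2/(2 + 6) = -12 - 2*2/8 = -12 - 1*½ = -12 - ½ = -25/2 ≈ -12.500)
A(B, n) = -29/2 (A(B, n) = (-25/2 - 2) + 0 = -29/2 + 0 = -29/2)
A(-7, 8)*C(37, 36) = -29/2*10 = -145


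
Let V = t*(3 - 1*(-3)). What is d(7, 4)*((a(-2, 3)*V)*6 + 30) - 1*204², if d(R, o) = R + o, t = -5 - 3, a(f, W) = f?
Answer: -34950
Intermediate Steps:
t = -8
V = -48 (V = -8*(3 - 1*(-3)) = -8*(3 + 3) = -8*6 = -48)
d(7, 4)*((a(-2, 3)*V)*6 + 30) - 1*204² = (7 + 4)*(-2*(-48)*6 + 30) - 1*204² = 11*(96*6 + 30) - 1*41616 = 11*(576 + 30) - 41616 = 11*606 - 41616 = 6666 - 41616 = -34950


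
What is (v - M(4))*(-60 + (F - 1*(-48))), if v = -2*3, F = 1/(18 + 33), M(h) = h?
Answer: 6110/51 ≈ 119.80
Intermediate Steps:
F = 1/51 ≈ 0.019608
v = -6
(v - M(4))*(-60 + (F - 1*(-48))) = (-6 - 1*4)*(-60 + (1/51 - 1*(-48))) = (-6 - 4)*(-60 + (1/51 + 48)) = -10*(-60 + 2449/51) = -10*(-611/51) = 6110/51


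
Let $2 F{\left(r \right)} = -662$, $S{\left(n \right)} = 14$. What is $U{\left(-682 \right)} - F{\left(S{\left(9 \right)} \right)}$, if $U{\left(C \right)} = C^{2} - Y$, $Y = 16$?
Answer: $465439$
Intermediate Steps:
$F{\left(r \right)} = -331$ ($F{\left(r \right)} = \frac{1}{2} \left(-662\right) = -331$)
$U{\left(C \right)} = -16 + C^{2}$ ($U{\left(C \right)} = C^{2} - 16 = -16 + C^{2}$)
$U{\left(-682 \right)} - F{\left(S{\left(9 \right)} \right)} = \left(-16 + \left(-682\right)^{2}\right) - -331 = \left(-16 + 465124\right) + 331 = 465108 + 331 = 465439$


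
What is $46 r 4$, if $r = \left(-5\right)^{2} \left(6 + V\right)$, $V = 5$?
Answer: $50600$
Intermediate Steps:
$r = 275$ ($r = \left(-5\right)^{2} \left(6 + 5\right) = 25 \cdot 11 = 275$)
$46 r 4 = 46 \cdot 275 \cdot 4 = 12650 \cdot 4 = 50600$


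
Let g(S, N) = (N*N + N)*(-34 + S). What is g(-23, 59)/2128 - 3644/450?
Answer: -648391/6300 ≈ -102.92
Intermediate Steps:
g(S, N) = (-34 + S)*(N + N²) (g(S, N) = (N² + N)*(-34 + S) = (N + N²)*(-34 + S) = (-34 + S)*(N + N²))
g(-23, 59)/2128 - 3644/450 = (59*(-34 - 23 - 34*59 + 59*(-23)))/2128 - 3644/450 = (59*(-34 - 23 - 2006 - 1357))*(1/2128) - 3644*1/450 = (59*(-3420))*(1/2128) - 1822/225 = -201780*1/2128 - 1822/225 = -2655/28 - 1822/225 = -648391/6300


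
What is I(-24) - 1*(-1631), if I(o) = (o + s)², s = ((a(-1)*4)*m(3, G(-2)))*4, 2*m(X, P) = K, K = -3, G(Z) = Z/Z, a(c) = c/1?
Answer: 1631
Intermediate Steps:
a(c) = c (a(c) = c*1 = c)
G(Z) = 1
m(X, P) = -3/2 (m(X, P) = (½)*(-3) = -3/2)
s = 24 (s = (-1*4*(-3/2))*4 = -4*(-3/2)*4 = 6*4 = 24)
I(o) = (24 + o)² (I(o) = (o + 24)² = (24 + o)²)
I(-24) - 1*(-1631) = (24 - 24)² - 1*(-1631) = 0² + 1631 = 0 + 1631 = 1631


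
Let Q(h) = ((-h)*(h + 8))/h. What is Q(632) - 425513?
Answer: -426153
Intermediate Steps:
Q(h) = -8 - h (Q(h) = ((-h)*(8 + h))/h = (-h*(8 + h))/h = -8 - h)
Q(632) - 425513 = (-8 - 1*632) - 425513 = (-8 - 632) - 425513 = -640 - 425513 = -426153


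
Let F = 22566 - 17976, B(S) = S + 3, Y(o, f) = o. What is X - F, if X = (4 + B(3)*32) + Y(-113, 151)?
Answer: -4507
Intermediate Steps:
B(S) = 3 + S
F = 4590
X = 83 (X = (4 + (3 + 3)*32) - 113 = (4 + 6*32) - 113 = (4 + 192) - 113 = 196 - 113 = 83)
X - F = 83 - 1*4590 = 83 - 4590 = -4507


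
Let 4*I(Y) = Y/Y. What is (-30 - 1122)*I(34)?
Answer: -288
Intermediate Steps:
I(Y) = ¼ (I(Y) = (Y/Y)/4 = (¼)*1 = ¼)
(-30 - 1122)*I(34) = (-30 - 1122)*(¼) = -1152*¼ = -288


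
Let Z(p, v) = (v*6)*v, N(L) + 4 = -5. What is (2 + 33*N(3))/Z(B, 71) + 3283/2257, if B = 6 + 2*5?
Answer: 98631803/68265222 ≈ 1.4448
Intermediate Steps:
B = 16 (B = 6 + 10 = 16)
N(L) = -9 (N(L) = -4 - 5 = -9)
Z(p, v) = 6*v**2 (Z(p, v) = (6*v)*v = 6*v**2)
(2 + 33*N(3))/Z(B, 71) + 3283/2257 = (2 + 33*(-9))/((6*71**2)) + 3283/2257 = (2 - 297)/((6*5041)) + 3283*(1/2257) = -295/30246 + 3283/2257 = 98631803/68265222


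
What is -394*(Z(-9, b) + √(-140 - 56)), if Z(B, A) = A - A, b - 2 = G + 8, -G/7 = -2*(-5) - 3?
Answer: -5516*I ≈ -5516.0*I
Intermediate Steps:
G = -49 (G = -7*(-2*(-5) - 3) = -7*(10 - 3) = -7*7 = -49)
b = -39 (b = 2 + (-49 + 8) = 2 - 41 = -39)
Z(B, A) = 0
-394*(Z(-9, b) + √(-140 - 56)) = -394*(0 + √(-140 - 56)) = -394*(0 + √(-196)) = -394*(0 + 14*I) = -5516*I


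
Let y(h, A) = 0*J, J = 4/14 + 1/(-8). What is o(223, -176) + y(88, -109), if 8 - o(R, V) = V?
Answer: 184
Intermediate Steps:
o(R, V) = 8 - V
J = 9/56 (J = 4*(1/14) + 1*(-⅛) = 2/7 - ⅛ = 9/56 ≈ 0.16071)
y(h, A) = 0 (y(h, A) = 0*(9/56) = 0)
o(223, -176) + y(88, -109) = (8 - 1*(-176)) + 0 = (8 + 176) + 0 = 184 + 0 = 184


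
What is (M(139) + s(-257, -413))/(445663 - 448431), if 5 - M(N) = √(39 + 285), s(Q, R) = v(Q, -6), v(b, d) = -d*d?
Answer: 49/2768 ≈ 0.017702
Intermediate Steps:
v(b, d) = -d²
s(Q, R) = -36 (s(Q, R) = -1*(-6)² = -1*36 = -36)
M(N) = -13 (M(N) = 5 - √(39 + 285) = 5 - √324 = 5 - 1*18 = 5 - 18 = -13)
(M(139) + s(-257, -413))/(445663 - 448431) = (-13 - 36)/(445663 - 448431) = -49/(-2768) = -49*(-1/2768) = 49/2768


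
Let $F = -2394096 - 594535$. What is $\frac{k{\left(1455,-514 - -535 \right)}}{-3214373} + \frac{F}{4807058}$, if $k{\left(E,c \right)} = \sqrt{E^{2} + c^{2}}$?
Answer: $- \frac{2988631}{4807058} - \frac{3 \sqrt{235274}}{3214373} \approx -0.62217$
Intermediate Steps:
$F = -2988631$ ($F = -2394096 - 594535 = -2988631$)
$\frac{k{\left(1455,-514 - -535 \right)}}{-3214373} + \frac{F}{4807058} = \frac{\sqrt{1455^{2} + \left(-514 - -535\right)^{2}}}{-3214373} - \frac{2988631}{4807058} = \sqrt{2117025 + \left(-514 + 535\right)^{2}} \left(- \frac{1}{3214373}\right) - \frac{2988631}{4807058} = \sqrt{2117025 + 21^{2}} \left(- \frac{1}{3214373}\right) - \frac{2988631}{4807058} = \sqrt{2117025 + 441} \left(- \frac{1}{3214373}\right) - \frac{2988631}{4807058} = \sqrt{2117466} \left(- \frac{1}{3214373}\right) - \frac{2988631}{4807058} = 3 \sqrt{235274} \left(- \frac{1}{3214373}\right) - \frac{2988631}{4807058} = - \frac{3 \sqrt{235274}}{3214373} - \frac{2988631}{4807058} = - \frac{2988631}{4807058} - \frac{3 \sqrt{235274}}{3214373}$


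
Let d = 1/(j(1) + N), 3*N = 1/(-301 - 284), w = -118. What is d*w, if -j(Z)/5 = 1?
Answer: 103545/4388 ≈ 23.597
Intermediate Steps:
j(Z) = -5 (j(Z) = -5*1 = -5)
N = -1/1755 (N = 1/(3*(-301 - 284)) = (1/3)/(-585) = (1/3)*(-1/585) = -1/1755 ≈ -0.00056980)
d = -1755/8776 (d = 1/(-5 - 1/1755) = 1/(-8776/1755) = -1755/8776 ≈ -0.19998)
d*w = -1755/8776*(-118) = 103545/4388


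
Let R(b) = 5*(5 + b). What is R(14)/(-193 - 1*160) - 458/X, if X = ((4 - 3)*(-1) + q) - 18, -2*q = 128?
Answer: 153789/29299 ≈ 5.2489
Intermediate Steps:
q = -64 (q = -½*128 = -64)
R(b) = 25 + 5*b
X = -83 (X = ((4 - 3)*(-1) - 64) - 18 = (1*(-1) - 64) - 18 = (-1 - 64) - 18 = -65 - 18 = -83)
R(14)/(-193 - 1*160) - 458/X = (25 + 5*14)/(-193 - 1*160) - 458/(-83) = (25 + 70)/(-193 - 160) - 458*(-1/83) = 95/(-353) + 458/83 = 95*(-1/353) + 458/83 = -95/353 + 458/83 = 153789/29299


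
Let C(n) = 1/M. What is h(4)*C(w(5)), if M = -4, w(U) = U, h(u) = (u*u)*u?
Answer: -16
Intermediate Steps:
h(u) = u³ (h(u) = u²*u = u³)
C(n) = -¼ (C(n) = 1/(-4) = -¼)
h(4)*C(w(5)) = 4³*(-¼) = 64*(-¼) = -16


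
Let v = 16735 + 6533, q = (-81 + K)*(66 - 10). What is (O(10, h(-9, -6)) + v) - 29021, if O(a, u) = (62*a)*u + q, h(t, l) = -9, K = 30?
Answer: -14189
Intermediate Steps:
q = -2856 (q = (-81 + 30)*(66 - 10) = -51*56 = -2856)
v = 23268
O(a, u) = -2856 + 62*a*u (O(a, u) = (62*a)*u - 2856 = 62*a*u - 2856 = -2856 + 62*a*u)
(O(10, h(-9, -6)) + v) - 29021 = ((-2856 + 62*10*(-9)) + 23268) - 29021 = ((-2856 - 5580) + 23268) - 29021 = (-8436 + 23268) - 29021 = 14832 - 29021 = -14189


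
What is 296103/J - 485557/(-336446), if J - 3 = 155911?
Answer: 971173/290567 ≈ 3.3423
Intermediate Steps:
J = 155914 (J = 3 + 155911 = 155914)
296103/J - 485557/(-336446) = 296103/155914 - 485557/(-336446) = 296103*(1/155914) - 485557*(-1/336446) = 296103/155914 + 485557/336446 = 971173/290567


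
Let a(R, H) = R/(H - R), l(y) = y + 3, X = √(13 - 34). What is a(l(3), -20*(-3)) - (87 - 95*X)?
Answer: -782/9 + 95*I*√21 ≈ -86.889 + 435.34*I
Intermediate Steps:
X = I*√21 (X = √(-21) = I*√21 ≈ 4.5826*I)
l(y) = 3 + y
a(l(3), -20*(-3)) - (87 - 95*X) = (3 + 3)/(-20*(-3) - (3 + 3)) - (87 - 95*I*√21) = 6/(60 - 1*6) - (87 - 95*I*√21) = 6/(60 - 6) + (-87 + 95*I*√21) = 6/54 + (-87 + 95*I*√21) = 6*(1/54) + (-87 + 95*I*√21) = ⅑ + (-87 + 95*I*√21) = -782/9 + 95*I*√21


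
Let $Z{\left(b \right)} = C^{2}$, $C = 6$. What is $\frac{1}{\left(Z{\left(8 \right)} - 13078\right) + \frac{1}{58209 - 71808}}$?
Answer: $- \frac{13599}{177358159} \approx -7.6675 \cdot 10^{-5}$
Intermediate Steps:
$Z{\left(b \right)} = 36$ ($Z{\left(b \right)} = 6^{2} = 36$)
$\frac{1}{\left(Z{\left(8 \right)} - 13078\right) + \frac{1}{58209 - 71808}} = \frac{1}{\left(36 - 13078\right) + \frac{1}{58209 - 71808}} = \frac{1}{\left(36 - 13078\right) + \frac{1}{-13599}} = \frac{1}{-13042 - \frac{1}{13599}} = \frac{1}{- \frac{177358159}{13599}} = - \frac{13599}{177358159}$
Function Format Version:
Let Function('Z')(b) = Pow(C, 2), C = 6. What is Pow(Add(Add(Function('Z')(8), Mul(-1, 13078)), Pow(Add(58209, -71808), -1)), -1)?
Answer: Rational(-13599, 177358159) ≈ -7.6675e-5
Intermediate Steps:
Function('Z')(b) = 36 (Function('Z')(b) = Pow(6, 2) = 36)
Pow(Add(Add(Function('Z')(8), Mul(-1, 13078)), Pow(Add(58209, -71808), -1)), -1) = Pow(Add(Add(36, Mul(-1, 13078)), Pow(Add(58209, -71808), -1)), -1) = Pow(Add(Add(36, -13078), Pow(-13599, -1)), -1) = Pow(Add(-13042, Rational(-1, 13599)), -1) = Pow(Rational(-177358159, 13599), -1) = Rational(-13599, 177358159)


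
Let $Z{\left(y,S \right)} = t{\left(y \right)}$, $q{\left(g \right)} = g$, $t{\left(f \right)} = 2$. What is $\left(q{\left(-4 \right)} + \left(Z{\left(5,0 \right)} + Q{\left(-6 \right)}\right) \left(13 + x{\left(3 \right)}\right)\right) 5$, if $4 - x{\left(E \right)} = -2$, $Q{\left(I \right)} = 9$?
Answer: $1025$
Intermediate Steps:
$x{\left(E \right)} = 6$ ($x{\left(E \right)} = 4 - -2 = 4 + 2 = 6$)
$Z{\left(y,S \right)} = 2$
$\left(q{\left(-4 \right)} + \left(Z{\left(5,0 \right)} + Q{\left(-6 \right)}\right) \left(13 + x{\left(3 \right)}\right)\right) 5 = \left(-4 + \left(2 + 9\right) \left(13 + 6\right)\right) 5 = \left(-4 + 11 \cdot 19\right) 5 = \left(-4 + 209\right) 5 = 205 \cdot 5 = 1025$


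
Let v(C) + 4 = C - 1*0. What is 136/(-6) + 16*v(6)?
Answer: 28/3 ≈ 9.3333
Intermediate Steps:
v(C) = -4 + C (v(C) = -4 + (C - 1*0) = -4 + (C + 0) = -4 + C)
136/(-6) + 16*v(6) = 136/(-6) + 16*(-4 + 6) = 136*(-1/6) + 16*2 = -68/3 + 32 = 28/3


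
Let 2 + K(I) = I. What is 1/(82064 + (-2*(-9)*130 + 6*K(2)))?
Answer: 1/84404 ≈ 1.1848e-5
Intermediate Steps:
K(I) = -2 + I
1/(82064 + (-2*(-9)*130 + 6*K(2))) = 1/(82064 + (-2*(-9)*130 + 6*(-2 + 2))) = 1/(82064 + (18*130 + 6*0)) = 1/(82064 + (2340 + 0)) = 1/(82064 + 2340) = 1/84404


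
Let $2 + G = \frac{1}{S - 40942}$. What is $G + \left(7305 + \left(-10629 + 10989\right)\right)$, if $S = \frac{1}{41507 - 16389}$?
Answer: $\frac{7880484765647}{1028381155} \approx 7663.0$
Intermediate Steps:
$S = \frac{1}{25118} \approx 3.9812 \cdot 10^{-5}$
$G = - \frac{2056787428}{1028381155}$ ($G = -2 + \frac{1}{\frac{1}{25118} - 40942} = -2 + \frac{1}{- \frac{1028381155}{25118}} = -2 - \frac{25118}{1028381155} = - \frac{2056787428}{1028381155} \approx -2.0$)
$G + \left(7305 + \left(-10629 + 10989\right)\right) = - \frac{2056787428}{1028381155} + \left(7305 + \left(-10629 + 10989\right)\right) = - \frac{2056787428}{1028381155} + \left(7305 + 360\right) = - \frac{2056787428}{1028381155} + 7665 = \frac{7880484765647}{1028381155}$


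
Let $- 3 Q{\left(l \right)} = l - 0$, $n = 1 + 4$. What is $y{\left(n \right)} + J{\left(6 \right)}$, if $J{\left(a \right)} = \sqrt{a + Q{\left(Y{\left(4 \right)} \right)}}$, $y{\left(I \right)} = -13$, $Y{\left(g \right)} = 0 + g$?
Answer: $-13 + \frac{\sqrt{42}}{3} \approx -10.84$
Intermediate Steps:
$Y{\left(g \right)} = g$
$n = 5$
$Q{\left(l \right)} = - \frac{l}{3}$ ($Q{\left(l \right)} = - \frac{l - 0}{3} = - \frac{l + 0}{3} = - \frac{l}{3}$)
$J{\left(a \right)} = \sqrt{- \frac{4}{3} + a}$ ($J{\left(a \right)} = \sqrt{a - \frac{4}{3}} = \sqrt{- \frac{4}{3} + a}$)
$y{\left(n \right)} + J{\left(6 \right)} = -13 + \frac{\sqrt{-12 + 9 \cdot 6}}{3} = -13 + \frac{\sqrt{-12 + 54}}{3} = -13 + \frac{\sqrt{42}}{3}$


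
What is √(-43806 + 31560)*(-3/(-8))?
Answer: 3*I*√12246/8 ≈ 41.498*I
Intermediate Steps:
√(-43806 + 31560)*(-3/(-8)) = √(-12246)*(-⅛*(-3)) = (I*√12246)*(3/8) = 3*I*√12246/8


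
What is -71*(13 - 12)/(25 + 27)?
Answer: -71/52 ≈ -1.3654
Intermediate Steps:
-71*(13 - 12)/(25 + 27) = -71/52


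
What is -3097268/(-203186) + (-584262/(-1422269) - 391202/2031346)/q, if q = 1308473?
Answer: 154062028208219863756065/10106728549498166071847 ≈ 15.244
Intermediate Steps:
-3097268/(-203186) + (-584262/(-1422269) - 391202/2031346)/q = -3097268/(-203186) + (-584262/(-1422269) - 391202/2031346)/1308473 = -3097268*(-1/203186) + (-584262*(-1/1422269) - 391202*1/2031346)*(1/1308473) = 1548634/101593 + (584262/1422269 - 195601/1015673)*(1/1308473) = 1548634/101593 + (315221899657/1444560222037)*(1/1308473) = 1548634/101593 + 315221899657/1890168047409419501 = 154062028208219863756065/10106728549498166071847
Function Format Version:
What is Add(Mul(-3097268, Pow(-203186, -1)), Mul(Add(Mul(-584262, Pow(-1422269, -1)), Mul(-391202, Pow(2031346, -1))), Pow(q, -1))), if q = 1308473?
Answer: Rational(154062028208219863756065, 10106728549498166071847) ≈ 15.244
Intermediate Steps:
Add(Mul(-3097268, Pow(-203186, -1)), Mul(Add(Mul(-584262, Pow(-1422269, -1)), Mul(-391202, Pow(2031346, -1))), Pow(q, -1))) = Add(Mul(-3097268, Pow(-203186, -1)), Mul(Add(Mul(-584262, Pow(-1422269, -1)), Mul(-391202, Pow(2031346, -1))), Pow(1308473, -1))) = Add(Mul(-3097268, Rational(-1, 203186)), Mul(Add(Mul(-584262, Rational(-1, 1422269)), Mul(-391202, Rational(1, 2031346))), Rational(1, 1308473))) = Add(Rational(1548634, 101593), Mul(Add(Rational(584262, 1422269), Rational(-195601, 1015673)), Rational(1, 1308473))) = Add(Rational(1548634, 101593), Mul(Rational(315221899657, 1444560222037), Rational(1, 1308473))) = Add(Rational(1548634, 101593), Rational(315221899657, 1890168047409419501)) = Rational(154062028208219863756065, 10106728549498166071847)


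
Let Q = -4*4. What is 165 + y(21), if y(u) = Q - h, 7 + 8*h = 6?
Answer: 1193/8 ≈ 149.13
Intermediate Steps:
h = -⅛ (h = -7/8 + (⅛)*6 = -7/8 + ¾ = -⅛ ≈ -0.12500)
Q = -16
y(u) = -127/8 (y(u) = -16 - 1*(-⅛) = -16 + ⅛ = -127/8)
165 + y(21) = 165 - 127/8 = 1193/8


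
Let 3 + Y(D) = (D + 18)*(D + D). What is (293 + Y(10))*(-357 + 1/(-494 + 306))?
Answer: -28524725/94 ≈ -3.0345e+5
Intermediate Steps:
Y(D) = -3 + 2*D*(18 + D) (Y(D) = -3 + (D + 18)*(D + D) = -3 + (18 + D)*(2*D) = -3 + 2*D*(18 + D))
(293 + Y(10))*(-357 + 1/(-494 + 306)) = (293 + (-3 + 2*10² + 36*10))*(-357 + 1/(-494 + 306)) = (293 + (-3 + 2*100 + 360))*(-357 + 1/(-188)) = (293 + (-3 + 200 + 360))*(-357 - 1/188) = (293 + 557)*(-67117/188) = 850*(-67117/188) = -28524725/94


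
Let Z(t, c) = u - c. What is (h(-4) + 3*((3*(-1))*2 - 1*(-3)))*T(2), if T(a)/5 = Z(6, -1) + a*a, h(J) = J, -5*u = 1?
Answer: -312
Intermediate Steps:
u = -1/5 (u = -1/5*1 = -1/5 ≈ -0.20000)
Z(t, c) = -1/5 - c
T(a) = 4 + 5*a**2 (T(a) = 5*((-1/5 - 1*(-1)) + a*a) = 5*((-1/5 + 1) + a**2) = 5*(4/5 + a**2) = 4 + 5*a**2)
(h(-4) + 3*((3*(-1))*2 - 1*(-3)))*T(2) = (-4 + 3*((3*(-1))*2 - 1*(-3)))*(4 + 5*2**2) = (-4 + 3*(-3*2 + 3))*(4 + 5*4) = (-4 + 3*(-6 + 3))*(4 + 20) = (-4 + 3*(-3))*24 = (-4 - 9)*24 = -13*24 = -312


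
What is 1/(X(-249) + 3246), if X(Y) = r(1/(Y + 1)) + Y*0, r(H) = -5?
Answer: 1/3241 ≈ 0.00030855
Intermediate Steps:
X(Y) = -5 (X(Y) = -5 + Y*0 = -5 + 0 = -5)
1/(X(-249) + 3246) = 1/(-5 + 3246) = 1/3241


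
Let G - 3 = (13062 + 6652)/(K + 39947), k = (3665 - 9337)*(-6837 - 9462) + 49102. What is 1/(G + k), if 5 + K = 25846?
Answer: 32894/3042597413359 ≈ 1.0811e-8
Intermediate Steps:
K = 25841 (K = -5 + 25846 = 25841)
k = 92497030 (k = -5672*(-16299) + 49102 = 92447928 + 49102 = 92497030)
G = 108539/32894 (G = 3 + (13062 + 6652)/(25841 + 39947) = 3 + 19714/65788 = 3 + 19714*(1/65788) = 3 + 9857/32894 = 108539/32894 ≈ 3.2997)
1/(G + k) = 1/(108539/32894 + 92497030) = 1/(3042597413359/32894) = 32894/3042597413359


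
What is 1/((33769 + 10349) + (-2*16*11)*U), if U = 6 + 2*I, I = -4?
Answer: 1/44822 ≈ 2.2310e-5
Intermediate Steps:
U = -2 (U = 6 + 2*(-4) = 6 - 8 = -2)
1/((33769 + 10349) + (-2*16*11)*U) = 1/((33769 + 10349) + (-2*16*11)*(-2)) = 1/(44118 - 32*11*(-2)) = 1/(44118 - 352*(-2)) = 1/(44118 + 704) = 1/44822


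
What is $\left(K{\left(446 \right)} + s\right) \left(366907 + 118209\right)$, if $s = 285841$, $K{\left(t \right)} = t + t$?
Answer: $139098766028$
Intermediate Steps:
$K{\left(t \right)} = 2 t$
$\left(K{\left(446 \right)} + s\right) \left(366907 + 118209\right) = \left(2 \cdot 446 + 285841\right) \left(366907 + 118209\right) = \left(892 + 285841\right) 485116 = 286733 \cdot 485116 = 139098766028$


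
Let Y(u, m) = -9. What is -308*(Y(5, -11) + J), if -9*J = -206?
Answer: -38500/9 ≈ -4277.8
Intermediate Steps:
J = 206/9 (J = -⅑*(-206) = 206/9 ≈ 22.889)
-308*(Y(5, -11) + J) = -308*(-9 + 206/9) = -308*125/9 = -38500/9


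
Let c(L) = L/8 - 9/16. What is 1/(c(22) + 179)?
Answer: 16/2899 ≈ 0.0055191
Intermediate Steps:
c(L) = -9/16 + L/8 (c(L) = L*(⅛) - 9*1/16 = L/8 - 9/16 = -9/16 + L/8)
1/(c(22) + 179) = 1/((-9/16 + (⅛)*22) + 179) = 1/((-9/16 + 11/4) + 179) = 1/(35/16 + 179) = 1/(2899/16) = 16/2899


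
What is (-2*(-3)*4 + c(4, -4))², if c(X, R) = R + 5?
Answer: 625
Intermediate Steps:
c(X, R) = 5 + R
(-2*(-3)*4 + c(4, -4))² = (-2*(-3)*4 + (5 - 4))² = (6*4 + 1)² = (24 + 1)² = 25² = 625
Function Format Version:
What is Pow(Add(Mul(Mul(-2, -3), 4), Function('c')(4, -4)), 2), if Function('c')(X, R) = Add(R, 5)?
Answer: 625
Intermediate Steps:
Function('c')(X, R) = Add(5, R)
Pow(Add(Mul(Mul(-2, -3), 4), Function('c')(4, -4)), 2) = Pow(Add(Mul(Mul(-2, -3), 4), Add(5, -4)), 2) = Pow(Add(Mul(6, 4), 1), 2) = Pow(Add(24, 1), 2) = Pow(25, 2) = 625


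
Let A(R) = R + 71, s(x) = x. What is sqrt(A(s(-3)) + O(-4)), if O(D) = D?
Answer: 8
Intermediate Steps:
A(R) = 71 + R
sqrt(A(s(-3)) + O(-4)) = sqrt((71 - 3) - 4) = sqrt(68 - 4) = sqrt(64) = 8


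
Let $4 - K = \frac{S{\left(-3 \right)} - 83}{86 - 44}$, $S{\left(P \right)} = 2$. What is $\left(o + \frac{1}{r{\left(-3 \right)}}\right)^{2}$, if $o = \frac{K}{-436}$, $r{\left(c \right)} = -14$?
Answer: $\frac{269361}{37258816} \approx 0.0072295$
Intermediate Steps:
$K = \frac{83}{14}$ ($K = 4 - \frac{2 - 83}{86 - 44} = 4 - - \frac{81}{42} = 4 - \left(-81\right) \frac{1}{42} = 4 - - \frac{27}{14} = 4 + \frac{27}{14} = \frac{83}{14} \approx 5.9286$)
$o = - \frac{83}{6104}$ ($o = \frac{83}{14 \left(-436\right)} = \frac{83}{14} \left(- \frac{1}{436}\right) = - \frac{83}{6104} \approx -0.013598$)
$\left(o + \frac{1}{r{\left(-3 \right)}}\right)^{2} = \left(- \frac{83}{6104} + \frac{1}{-14}\right)^{2} = \left(- \frac{83}{6104} - \frac{1}{14}\right)^{2} = \left(- \frac{519}{6104}\right)^{2} = \frac{269361}{37258816}$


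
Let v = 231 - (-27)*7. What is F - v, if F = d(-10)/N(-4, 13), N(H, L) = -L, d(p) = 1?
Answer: -5461/13 ≈ -420.08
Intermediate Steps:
v = 420 (v = 231 - 1*(-189) = 231 + 189 = 420)
F = -1/13 (F = 1/(-1*13) = 1/(-13) = 1*(-1/13) = -1/13 ≈ -0.076923)
F - v = -1/13 - 1*420 = -1/13 - 420 = -5461/13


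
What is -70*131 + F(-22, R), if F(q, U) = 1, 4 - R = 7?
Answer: -9169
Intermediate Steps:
R = -3 (R = 4 - 1*7 = 4 - 7 = -3)
-70*131 + F(-22, R) = -70*131 + 1 = -9170 + 1 = -9169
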